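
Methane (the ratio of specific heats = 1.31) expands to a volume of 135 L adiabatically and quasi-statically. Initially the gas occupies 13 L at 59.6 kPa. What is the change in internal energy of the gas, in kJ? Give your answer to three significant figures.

ΔU ≈ -1.29 kJ

P₂ = P₁(V₁/V₂)^γ = 59.6×(13/135)^(1.31) = 2.778 kPa.
For a reversible adiabat, W_by_gas = (P₁V₁ − P₂V₂)/(γ−1).
W_by = (59600×0.013 − 2778×0.135) / (0.31) = 1289 J.
Q = 0 ⇒ ΔU = −W_by = -1289 J.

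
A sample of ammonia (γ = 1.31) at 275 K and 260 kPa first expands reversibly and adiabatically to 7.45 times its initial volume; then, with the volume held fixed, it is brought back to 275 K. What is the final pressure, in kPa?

Adiabatic step (PV^γ = const): P₂ = 260×(1/7.45)^(1.31) = 18.73 kPa; T₂ = 275×(1/7.45)^(0.31) = 147.6 K.
Isochoric: P₃ = P₂(T₃/T₂) = 18.73 × (275/147.6) = 34.9 kPa.

P₃ ≈ 34.9 kPa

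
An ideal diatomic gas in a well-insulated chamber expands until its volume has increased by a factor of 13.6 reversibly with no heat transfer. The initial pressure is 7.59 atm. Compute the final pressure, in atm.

P₂ ≈ 0.196 atm

Since PV^γ is constant along a reversible adiabat, P₂ = P₁ (V₁/V₂)^γ.
For a diatomic ideal gas γ = 7/5.
P₂ = 7.59 × (1/13.6)^(7/5) = 0.1965 atm.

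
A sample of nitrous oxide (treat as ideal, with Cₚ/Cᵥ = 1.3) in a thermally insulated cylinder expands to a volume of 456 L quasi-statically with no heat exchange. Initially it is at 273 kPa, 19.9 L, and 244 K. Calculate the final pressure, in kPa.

Adiabatic: P₁V₁^γ = P₂V₂^γ ⇒ P₂ = P₁ (V₁/V₂)^γ.
P₂ = 273 × (19.9/456)^(1.3) = 4.656 kPa.

P₂ ≈ 4.66 kPa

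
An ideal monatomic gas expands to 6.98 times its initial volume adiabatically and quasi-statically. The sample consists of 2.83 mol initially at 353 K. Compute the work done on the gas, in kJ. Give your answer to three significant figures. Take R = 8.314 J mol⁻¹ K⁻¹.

W ≈ -9.05 kJ

For a reversible adiabat TV^(γ−1) is constant, so T₂ = T₁ (V₁/V₂)^(γ−1).
γ = 5/3 for a monatomic ideal gas, so γ−1 = 2/3.
T₂ = 353 × (1/6.98)^(2/3) = 96.65 K.
Q = 0, so ΔU = W_on_gas = nCᵥΔT with Cᵥ = R/(γ−1) = 12.47 J/(mol·K).
ΔU = 2.83 × 12.47 × (96.65 − 353) = -9047 J.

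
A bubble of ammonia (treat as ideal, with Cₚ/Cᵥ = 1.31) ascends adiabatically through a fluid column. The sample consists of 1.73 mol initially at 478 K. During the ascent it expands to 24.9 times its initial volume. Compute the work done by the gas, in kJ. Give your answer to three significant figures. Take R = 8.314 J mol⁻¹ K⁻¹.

W ≈ 14.0 kJ

Adiabatic: T₁V₁^(γ−1) = T₂V₂^(γ−1) ⇒ T₂ = T₁ (V₁/V₂)^(γ−1).
T₂ = 478 × (1/24.9)^(0.31) = 176.4 K.
Q = 0, so ΔU = W_on_gas = nCᵥΔT with Cᵥ = R/(γ−1) = 26.82 J/(mol·K).
ΔU = 1.73 × 26.82 × (176.4 − 478) = -13990 J.
Work done by the gas = −ΔU = 13990 J.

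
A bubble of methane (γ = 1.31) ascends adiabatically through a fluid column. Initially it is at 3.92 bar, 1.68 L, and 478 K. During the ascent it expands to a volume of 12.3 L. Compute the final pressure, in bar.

Since PV^γ is constant along a reversible adiabat, P₂ = P₁ (V₁/V₂)^γ.
P₂ = 3.92 × (1.68/12.3)^(1.31) = 0.2888 bar.

P₂ ≈ 0.289 bar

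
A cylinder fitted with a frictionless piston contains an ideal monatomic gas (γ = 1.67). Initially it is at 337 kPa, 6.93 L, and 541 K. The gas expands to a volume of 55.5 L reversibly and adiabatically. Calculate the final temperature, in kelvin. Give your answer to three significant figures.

Adiabatic: T₁V₁^(γ−1) = T₂V₂^(γ−1) ⇒ T₂ = T₁ (V₁/V₂)^(γ−1).
T₂ = 541 × (6.93/55.5)^(0.67) = 134.2 K.

T₂ ≈ 134 K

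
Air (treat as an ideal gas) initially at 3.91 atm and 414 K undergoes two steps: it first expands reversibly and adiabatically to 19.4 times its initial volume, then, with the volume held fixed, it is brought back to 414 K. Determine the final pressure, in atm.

P₃ ≈ 0.202 atm

For a diatomic ideal gas γ = 7/5.
Adiabatic step (PV^γ = const): P₂ = 3.91×(1/19.4)^(7/5) = 0.06155 atm; T₂ = 414×(1/19.4)^(2/5) = 126.4 K.
Isochoric: P₃ = P₂(T₃/T₂) = 0.06155 × (414/126.4) = 0.2015 atm.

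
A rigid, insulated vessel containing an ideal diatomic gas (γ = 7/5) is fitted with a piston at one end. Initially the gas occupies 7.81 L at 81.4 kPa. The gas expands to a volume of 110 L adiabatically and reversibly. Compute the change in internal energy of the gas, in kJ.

P₂ = P₁(V₁/V₂)^γ = 81.4×(7.81/110)^(7/5) = 2.006 kPa.
For a reversible adiabat, W_by_gas = (P₁V₁ − P₂V₂)/(γ−1).
W_by = (81400×0.00781 − 2006×0.11) / (2/5) = 1038 J.
Q = 0 ⇒ ΔU = −W_by = -1038 J.

ΔU ≈ -1.04 kJ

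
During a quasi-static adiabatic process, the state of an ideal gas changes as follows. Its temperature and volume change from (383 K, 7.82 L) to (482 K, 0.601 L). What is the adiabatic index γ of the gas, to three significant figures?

TV^(γ−1) = const ⇒ γ − 1 = ln(T₂/T₁) / ln(V₁/V₂).
γ = 1 + ln(482/383) / ln(7.82/0.601) = 1.09.

γ ≈ 1.09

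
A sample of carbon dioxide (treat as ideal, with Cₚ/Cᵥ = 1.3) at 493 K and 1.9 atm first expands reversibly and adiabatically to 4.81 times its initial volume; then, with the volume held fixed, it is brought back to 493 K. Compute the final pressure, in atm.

Adiabatic step (PV^γ = const): P₂ = 1.9×(1/4.81)^(1.3) = 0.2466 atm; T₂ = 493×(1/4.81)^(0.3) = 307.8 K.
Isochoric: P₃ = P₂(T₃/T₂) = 0.2466 × (493/307.8) = 0.395 atm.

P₃ ≈ 0.395 atm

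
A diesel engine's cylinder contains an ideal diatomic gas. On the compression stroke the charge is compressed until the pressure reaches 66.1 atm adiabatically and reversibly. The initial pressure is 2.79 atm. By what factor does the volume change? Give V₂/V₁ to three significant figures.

From PV^γ = const, V₂/V₁ = (P₁/P₂)^(1/γ).
For a diatomic ideal gas γ = 7/5.
V₂/V₁ = (2.79/66.1)^(5/7) = 0.1043.

V₂/V₁ ≈ 0.104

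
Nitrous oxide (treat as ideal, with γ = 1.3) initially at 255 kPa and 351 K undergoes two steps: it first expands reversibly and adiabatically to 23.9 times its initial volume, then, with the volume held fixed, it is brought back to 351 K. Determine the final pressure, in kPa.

Adiabatic step (PV^γ = const): P₂ = 255×(1/23.9)^(1.3) = 4.117 kPa; T₂ = 351×(1/23.9)^(0.3) = 135.5 K.
Isochoric: P₃ = P₂(T₃/T₂) = 4.117 × (351/135.5) = 10.67 kPa.

P₃ ≈ 10.7 kPa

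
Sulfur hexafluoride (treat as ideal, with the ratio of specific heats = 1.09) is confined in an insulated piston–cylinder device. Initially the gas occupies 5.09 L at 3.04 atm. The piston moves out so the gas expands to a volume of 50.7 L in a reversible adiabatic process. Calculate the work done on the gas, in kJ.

W ≈ -3.26 kJ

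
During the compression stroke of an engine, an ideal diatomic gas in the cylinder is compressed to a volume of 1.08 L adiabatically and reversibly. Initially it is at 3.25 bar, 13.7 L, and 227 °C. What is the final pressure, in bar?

Adiabatic: P₁V₁^γ = P₂V₂^γ ⇒ P₂ = P₁ (V₁/V₂)^γ.
γ = 7/5 for a diatomic ideal gas.
P₂ = 3.25 × (13.7/1.08)^(7/5) = 113.9 bar.

P₂ ≈ 114 bar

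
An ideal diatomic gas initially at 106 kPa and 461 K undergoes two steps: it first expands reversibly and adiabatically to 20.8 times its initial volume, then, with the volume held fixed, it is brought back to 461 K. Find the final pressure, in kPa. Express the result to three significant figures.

For a diatomic ideal gas γ = 7/5.
Adiabatic step (PV^γ = const): P₂ = 106×(1/20.8)^(7/5) = 1.514 kPa; T₂ = 461×(1/20.8)^(2/5) = 136.9 K.
Isochoric: P₃ = P₂(T₃/T₂) = 1.514 × (461/136.9) = 5.096 kPa.

P₃ ≈ 5.10 kPa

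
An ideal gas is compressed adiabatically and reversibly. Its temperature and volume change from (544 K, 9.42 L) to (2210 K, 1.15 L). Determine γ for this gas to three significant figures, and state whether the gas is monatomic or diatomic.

γ ≈ 1.67; monatomic

TV^(γ−1) = const ⇒ γ − 1 = ln(T₂/T₁) / ln(V₁/V₂).
γ = 1 + ln(2210/544) / ln(9.42/1.15) = 1.667.
γ ≈ 1.67 is close to 5/3, so the gas is monatomic.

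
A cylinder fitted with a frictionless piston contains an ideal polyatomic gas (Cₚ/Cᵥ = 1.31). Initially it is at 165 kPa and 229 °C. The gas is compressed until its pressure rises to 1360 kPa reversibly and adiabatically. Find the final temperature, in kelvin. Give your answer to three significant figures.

T₂ ≈ 827 K

Along an adiabat T P^((1−γ)/γ) is constant, so T₂ = T₁ (P₂/P₁)^((γ−1)/γ).
T₁ = 229 °C = 502.1 K.
T₂ = 502.1 × (1360/165)^(0.237) = 827.2 K.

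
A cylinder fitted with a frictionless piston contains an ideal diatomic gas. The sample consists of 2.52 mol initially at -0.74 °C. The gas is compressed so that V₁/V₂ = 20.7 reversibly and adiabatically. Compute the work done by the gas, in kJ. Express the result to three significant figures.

W ≈ -33.7 kJ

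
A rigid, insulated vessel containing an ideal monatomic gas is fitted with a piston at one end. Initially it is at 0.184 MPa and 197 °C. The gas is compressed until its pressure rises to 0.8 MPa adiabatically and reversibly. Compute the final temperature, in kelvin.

T₂ ≈ 846 K

Adiabatic: T₂/T₁ = (P₂/P₁)^((γ−1)/γ).
For a monatomic ideal gas γ = 5/3, so (γ−1)/γ = 2/5.
T₁ = 197 °C = 470.1 K.
T₂ = 470.1 × (0.8/0.184)^(2/5) = 846.3 K.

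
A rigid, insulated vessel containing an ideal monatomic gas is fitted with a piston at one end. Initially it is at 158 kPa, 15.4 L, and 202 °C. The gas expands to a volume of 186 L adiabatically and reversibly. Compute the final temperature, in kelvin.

T₂ ≈ 90.3 K

For a reversible adiabat TV^(γ−1) is constant, so T₂ = T₁ (V₁/V₂)^(γ−1).
γ = 5/3 for a monatomic ideal gas.
T₁ = 202 °C = 475.1 K.
T₂ = 475.1 × (15.4/186)^(2/3) = 90.26 K.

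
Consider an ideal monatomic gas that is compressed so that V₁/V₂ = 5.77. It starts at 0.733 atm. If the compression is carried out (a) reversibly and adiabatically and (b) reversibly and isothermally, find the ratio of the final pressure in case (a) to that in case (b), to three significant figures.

P_adiabatic / P_isothermal ≈ 3.22

For a monatomic ideal gas γ = 5/3.
Isothermal: P_b = P₁(V₁/V₂) = 0.733×5.77.
Adiabatic: P_a = P₁(V₁/V₂)^γ = 0.733×5.77^(5/3).
P_a/P_b = (V₁/V₂)^(γ−1) = 5.77^(2/3) = 3.217.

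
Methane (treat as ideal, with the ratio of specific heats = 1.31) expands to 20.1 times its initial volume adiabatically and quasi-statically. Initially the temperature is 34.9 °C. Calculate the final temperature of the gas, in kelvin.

Adiabatic: T₁V₁^(γ−1) = T₂V₂^(γ−1) ⇒ T₂ = T₁ (V₁/V₂)^(γ−1).
T₁ = 34.9 °C = 308 K.
T₂ = 308 × (1/20.1)^(0.31) = 121.5 K.

T₂ ≈ 122 K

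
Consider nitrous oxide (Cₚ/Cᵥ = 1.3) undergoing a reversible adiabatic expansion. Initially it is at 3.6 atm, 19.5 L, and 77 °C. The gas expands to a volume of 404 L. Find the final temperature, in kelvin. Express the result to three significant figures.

For a reversible adiabat TV^(γ−1) is constant, so T₂ = T₁ (V₁/V₂)^(γ−1).
T₁ = 77 °C = 350.1 K.
T₂ = 350.1 × (19.5/404)^(0.3) = 141 K.

T₂ ≈ 141 K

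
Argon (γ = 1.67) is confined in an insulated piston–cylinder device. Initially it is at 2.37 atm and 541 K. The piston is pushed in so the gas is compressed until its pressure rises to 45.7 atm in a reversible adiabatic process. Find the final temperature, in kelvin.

T₂ ≈ 1770 K

Along an adiabat T P^((1−γ)/γ) is constant, so T₂ = T₁ (P₂/P₁)^((γ−1)/γ).
T₂ = 541 × (45.7/2.37)^(0.401) = 1773 K.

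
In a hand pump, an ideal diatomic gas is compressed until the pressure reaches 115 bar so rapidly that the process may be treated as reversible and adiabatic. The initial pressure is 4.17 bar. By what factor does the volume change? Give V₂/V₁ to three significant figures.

V₂/V₁ ≈ 0.0935

From PV^γ = const, V₂/V₁ = (P₁/P₂)^(1/γ).
For a diatomic ideal gas γ = 7/5.
V₂/V₁ = (4.17/115)^(5/7) = 0.09355.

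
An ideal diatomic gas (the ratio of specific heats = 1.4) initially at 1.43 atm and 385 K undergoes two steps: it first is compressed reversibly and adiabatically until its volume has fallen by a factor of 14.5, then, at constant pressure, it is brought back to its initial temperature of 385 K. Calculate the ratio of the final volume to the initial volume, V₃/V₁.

Adiabatic step: V₂/V₁ = 0.06897; T₂ = T₁·14.5^(0.4) = 1122 K.
Isobaric step: V₃/V₂ = T₃/T₂ = 385/1122.
V₃/V₁ = (V₂/V₁)(V₃/V₂) = 0.06897 × (385/1122) = 0.02366.

V₃/V₁ ≈ 0.0237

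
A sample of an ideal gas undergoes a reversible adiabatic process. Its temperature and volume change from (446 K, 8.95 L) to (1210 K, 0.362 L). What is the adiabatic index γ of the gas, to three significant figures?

γ ≈ 1.31

TV^(γ−1) = const ⇒ γ − 1 = ln(T₂/T₁) / ln(V₁/V₂).
γ = 1 + ln(1210/446) / ln(8.95/0.362) = 1.311.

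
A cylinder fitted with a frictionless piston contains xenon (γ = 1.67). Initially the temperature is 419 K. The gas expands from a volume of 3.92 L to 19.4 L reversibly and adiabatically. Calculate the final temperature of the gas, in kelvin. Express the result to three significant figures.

Adiabatic: T₁V₁^(γ−1) = T₂V₂^(γ−1) ⇒ T₂ = T₁ (V₁/V₂)^(γ−1).
T₂ = 419 × (3.92/19.4)^(0.67) = 143.5 K.

T₂ ≈ 144 K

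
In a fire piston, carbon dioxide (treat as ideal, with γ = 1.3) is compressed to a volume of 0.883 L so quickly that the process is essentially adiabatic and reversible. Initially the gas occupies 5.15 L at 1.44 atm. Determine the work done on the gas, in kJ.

W ≈ 1.75 kJ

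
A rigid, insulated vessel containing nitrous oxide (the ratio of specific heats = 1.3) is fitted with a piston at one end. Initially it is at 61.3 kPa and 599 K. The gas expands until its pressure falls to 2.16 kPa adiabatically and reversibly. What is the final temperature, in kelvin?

T₂ ≈ 277 K

Along an adiabat T P^((1−γ)/γ) is constant, so T₂ = T₁ (P₂/P₁)^((γ−1)/γ).
T₂ = 599 × (2.16/61.3)^(0.231) = 276.8 K.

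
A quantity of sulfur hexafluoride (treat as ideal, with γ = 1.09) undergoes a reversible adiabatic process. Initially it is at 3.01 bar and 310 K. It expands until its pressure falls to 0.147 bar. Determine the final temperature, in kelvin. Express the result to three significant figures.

T₂ ≈ 242 K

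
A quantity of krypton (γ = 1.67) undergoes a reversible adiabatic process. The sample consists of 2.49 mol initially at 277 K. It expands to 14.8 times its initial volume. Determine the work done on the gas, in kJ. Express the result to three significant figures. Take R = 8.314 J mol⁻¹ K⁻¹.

W ≈ -7.15 kJ

For a reversible adiabat TV^(γ−1) is constant, so T₂ = T₁ (V₁/V₂)^(γ−1).
T₂ = 277 × (1/14.8)^(0.67) = 45.54 K.
Q = 0, so ΔU = W_on_gas = nCᵥΔT with Cᵥ = R/(γ−1) = 12.41 J/(mol·K).
ΔU = 2.49 × 12.41 × (45.54 − 277) = -7152 J.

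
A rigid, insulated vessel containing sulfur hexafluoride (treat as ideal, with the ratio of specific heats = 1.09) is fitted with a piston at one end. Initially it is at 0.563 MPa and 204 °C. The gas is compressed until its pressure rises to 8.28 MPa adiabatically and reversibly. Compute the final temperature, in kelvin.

T₂ ≈ 596 K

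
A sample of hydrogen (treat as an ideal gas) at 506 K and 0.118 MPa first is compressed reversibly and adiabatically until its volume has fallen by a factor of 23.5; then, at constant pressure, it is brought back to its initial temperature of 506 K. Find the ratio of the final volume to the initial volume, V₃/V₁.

V₃/V₁ ≈ 0.0120

For a diatomic ideal gas γ = 7/5.
Adiabatic step: V₂/V₁ = 0.04255; T₂ = T₁·23.5^(2/5) = 1789 K.
Isobaric step: V₃/V₂ = T₃/T₂ = 506/1789.
V₃/V₁ = (V₂/V₁)(V₃/V₂) = 0.04255 × (506/1789) = 0.01204.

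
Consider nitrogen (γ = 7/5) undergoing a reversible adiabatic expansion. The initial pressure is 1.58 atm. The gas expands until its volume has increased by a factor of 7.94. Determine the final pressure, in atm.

Adiabatic: P₁V₁^γ = P₂V₂^γ ⇒ P₂ = P₁ (V₁/V₂)^γ.
P₂ = 1.58 × (1/7.94)^(7/5) = 0.08688 atm.

P₂ ≈ 0.0869 atm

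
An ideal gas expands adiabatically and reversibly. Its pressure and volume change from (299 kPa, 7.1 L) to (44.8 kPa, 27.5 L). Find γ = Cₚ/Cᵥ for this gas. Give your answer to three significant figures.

PV^γ = const ⇒ γ = ln(P₂/P₁) / ln(V₁/V₂).
γ = ln(44.8/299) / ln(7.1/27.5) = 1.402.

γ ≈ 1.40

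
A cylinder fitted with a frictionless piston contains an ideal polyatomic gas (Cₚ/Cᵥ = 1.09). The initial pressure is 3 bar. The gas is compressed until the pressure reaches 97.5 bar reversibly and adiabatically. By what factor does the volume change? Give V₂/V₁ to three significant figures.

V₂/V₁ ≈ 0.0410

From PV^γ = const, V₂/V₁ = (P₁/P₂)^(1/γ).
V₂/V₁ = (3/97.5)^(0.917) = 0.04102.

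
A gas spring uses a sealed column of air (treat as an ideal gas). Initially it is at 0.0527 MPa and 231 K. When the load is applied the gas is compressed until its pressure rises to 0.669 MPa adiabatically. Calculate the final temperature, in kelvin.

T₂ ≈ 477 K

Along an adiabat T P^((1−γ)/γ) is constant, so T₂ = T₁ (P₂/P₁)^((γ−1)/γ).
For a diatomic ideal gas γ = 7/5, so (γ−1)/γ = 2/7.
T₂ = 231 × (0.669/0.0527)^(2/7) = 477.5 K.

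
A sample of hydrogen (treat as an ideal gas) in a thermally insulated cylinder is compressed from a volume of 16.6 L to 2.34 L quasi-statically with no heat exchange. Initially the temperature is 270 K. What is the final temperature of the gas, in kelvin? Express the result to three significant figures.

T₂ ≈ 591 K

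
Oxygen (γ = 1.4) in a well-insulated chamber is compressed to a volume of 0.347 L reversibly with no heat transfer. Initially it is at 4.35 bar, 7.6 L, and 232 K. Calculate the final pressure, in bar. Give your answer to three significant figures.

Since PV^γ is constant along a reversible adiabat, P₂ = P₁ (V₁/V₂)^γ.
P₂ = 4.35 × (7.6/0.347)^(1.4) = 327.5 bar.

P₂ ≈ 327 bar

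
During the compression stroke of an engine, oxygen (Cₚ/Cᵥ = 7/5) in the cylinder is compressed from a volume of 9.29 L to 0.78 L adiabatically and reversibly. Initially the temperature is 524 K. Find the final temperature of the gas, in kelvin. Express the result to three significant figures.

T₂ ≈ 1410 K

For a reversible adiabat TV^(γ−1) is constant, so T₂ = T₁ (V₁/V₂)^(γ−1).
T₂ = 524 × (9.29/0.78)^(2/5) = 1412 K.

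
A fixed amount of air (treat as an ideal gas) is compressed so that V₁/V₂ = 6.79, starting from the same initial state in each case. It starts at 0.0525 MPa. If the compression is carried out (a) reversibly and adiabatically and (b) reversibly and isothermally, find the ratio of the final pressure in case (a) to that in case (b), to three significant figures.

For a diatomic ideal gas γ = 7/5.
Isothermal: P_b = P₁(V₁/V₂) = 0.0525×6.79.
Adiabatic: P_a = P₁(V₁/V₂)^γ = 0.0525×6.79^(7/5).
P_a/P_b = (V₁/V₂)^(γ−1) = 6.79^(2/5) = 2.152.

P_adiabatic / P_isothermal ≈ 2.15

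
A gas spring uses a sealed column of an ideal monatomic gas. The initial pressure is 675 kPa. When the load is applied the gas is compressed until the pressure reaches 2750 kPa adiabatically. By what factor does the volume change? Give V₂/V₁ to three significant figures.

From PV^γ = const, V₂/V₁ = (P₁/P₂)^(1/γ).
For a monatomic ideal gas γ = 5/3.
V₂/V₁ = (675/2750)^(3/5) = 0.4305.

V₂/V₁ ≈ 0.431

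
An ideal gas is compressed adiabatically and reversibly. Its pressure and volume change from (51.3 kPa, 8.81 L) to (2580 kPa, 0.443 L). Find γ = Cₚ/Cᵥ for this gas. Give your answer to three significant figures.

γ ≈ 1.31

PV^γ = const ⇒ γ = ln(P₂/P₁) / ln(V₁/V₂).
γ = ln(2580/51.3) / ln(8.81/0.443) = 1.31.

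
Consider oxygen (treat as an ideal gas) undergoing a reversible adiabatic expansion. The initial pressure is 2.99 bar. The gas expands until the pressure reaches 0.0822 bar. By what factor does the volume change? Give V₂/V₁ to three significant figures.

From PV^γ = const, V₂/V₁ = (P₁/P₂)^(1/γ).
For a diatomic ideal gas γ = 7/5.
V₂/V₁ = (2.99/0.0822)^(5/7) = 13.03.

V₂/V₁ ≈ 13.0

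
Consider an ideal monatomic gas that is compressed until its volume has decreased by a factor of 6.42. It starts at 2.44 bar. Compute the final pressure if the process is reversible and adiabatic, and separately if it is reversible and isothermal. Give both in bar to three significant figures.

For a monatomic ideal gas γ = 5/3.
Isothermal: P₂ = P₁(V₁/V₂) = 2.44×6.42 = 15.66 bar.
Adiabatic: P₂ = P₁(V₁/V₂)^γ = 2.44×6.42^(5/3) = 54.11 bar.

adiabatic: 54.1 bar; isothermal: 15.7 bar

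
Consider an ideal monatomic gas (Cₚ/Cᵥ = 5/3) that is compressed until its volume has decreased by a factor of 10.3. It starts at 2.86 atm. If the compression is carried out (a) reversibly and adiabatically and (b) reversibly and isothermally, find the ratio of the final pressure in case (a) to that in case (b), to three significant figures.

Isothermal: P_b = P₁(V₁/V₂) = 2.86×10.3.
Adiabatic: P_a = P₁(V₁/V₂)^γ = 2.86×10.3^(5/3).
P_a/P_b = (V₁/V₂)^(γ−1) = 10.3^(2/3) = 4.734.

P_adiabatic / P_isothermal ≈ 4.73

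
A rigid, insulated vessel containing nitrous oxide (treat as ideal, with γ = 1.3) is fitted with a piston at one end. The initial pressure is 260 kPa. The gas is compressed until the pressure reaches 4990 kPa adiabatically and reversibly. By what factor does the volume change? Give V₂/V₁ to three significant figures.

V₂/V₁ ≈ 0.103

From PV^γ = const, V₂/V₁ = (P₁/P₂)^(1/γ).
V₂/V₁ = (260/4990)^(0.769) = 0.103.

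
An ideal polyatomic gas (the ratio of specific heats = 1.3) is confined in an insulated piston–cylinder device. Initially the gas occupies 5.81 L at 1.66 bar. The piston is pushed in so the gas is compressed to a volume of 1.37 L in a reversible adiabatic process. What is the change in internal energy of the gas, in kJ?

P₂ = P₁(V₁/V₂)^γ = 1.66×(5.81/1.37)^(1.3) = 10.86 bar.
For a reversible adiabat, W_by_gas = (P₁V₁ − P₂V₂)/(γ−1).
W_by = (166000×0.00581 − 1.086×10^6×0.00137) / (0.3) = -1744 J.
Q = 0 ⇒ ΔU = −W_by = 1744 J.

ΔU ≈ 1.74 kJ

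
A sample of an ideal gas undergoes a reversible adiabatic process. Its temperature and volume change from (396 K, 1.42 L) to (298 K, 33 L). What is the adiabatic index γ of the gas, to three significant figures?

TV^(γ−1) = const ⇒ γ − 1 = ln(T₂/T₁) / ln(V₁/V₂).
γ = 1 + ln(298/396) / ln(1.42/33) = 1.09.

γ ≈ 1.09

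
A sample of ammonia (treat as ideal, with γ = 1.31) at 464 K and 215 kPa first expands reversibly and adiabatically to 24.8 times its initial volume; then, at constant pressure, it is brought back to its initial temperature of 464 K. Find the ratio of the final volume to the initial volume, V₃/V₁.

V₃/V₁ ≈ 67.1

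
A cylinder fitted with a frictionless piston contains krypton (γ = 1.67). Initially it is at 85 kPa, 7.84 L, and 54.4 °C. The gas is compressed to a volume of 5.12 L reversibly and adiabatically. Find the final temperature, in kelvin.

For a reversible adiabat TV^(γ−1) is constant, so T₂ = T₁ (V₁/V₂)^(γ−1).
T₁ = 54.4 °C = 327.5 K.
T₂ = 327.5 × (7.84/5.12)^(0.67) = 435.8 K.

T₂ ≈ 436 K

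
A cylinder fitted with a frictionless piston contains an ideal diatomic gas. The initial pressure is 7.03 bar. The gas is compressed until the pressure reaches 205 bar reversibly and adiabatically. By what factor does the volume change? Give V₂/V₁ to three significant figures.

V₂/V₁ ≈ 0.0899

From PV^γ = const, V₂/V₁ = (P₁/P₂)^(1/γ).
For a diatomic ideal gas γ = 7/5.
V₂/V₁ = (7.03/205)^(5/7) = 0.08989.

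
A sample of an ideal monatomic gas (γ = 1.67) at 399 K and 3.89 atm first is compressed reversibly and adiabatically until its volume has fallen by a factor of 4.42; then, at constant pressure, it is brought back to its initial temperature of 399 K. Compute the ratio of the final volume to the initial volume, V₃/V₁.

Adiabatic step: V₂/V₁ = 0.2262; T₂ = T₁·4.42^(0.67) = 1080 K.
Isobaric step: V₃/V₂ = T₃/T₂ = 399/1080.
V₃/V₁ = (V₂/V₁)(V₃/V₂) = 0.2262 × (399/1080) = 0.08359.

V₃/V₁ ≈ 0.0836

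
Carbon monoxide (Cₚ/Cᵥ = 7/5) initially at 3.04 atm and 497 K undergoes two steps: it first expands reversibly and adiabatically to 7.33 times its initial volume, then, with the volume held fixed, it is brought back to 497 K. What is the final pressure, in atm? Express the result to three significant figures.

Adiabatic step (PV^γ = const): P₂ = 3.04×(1/7.33)^(7/5) = 0.187 atm; T₂ = 497×(1/7.33)^(2/5) = 224 K.
Isochoric: P₃ = P₂(T₃/T₂) = 0.187 × (497/224) = 0.4147 atm.

P₃ ≈ 0.415 atm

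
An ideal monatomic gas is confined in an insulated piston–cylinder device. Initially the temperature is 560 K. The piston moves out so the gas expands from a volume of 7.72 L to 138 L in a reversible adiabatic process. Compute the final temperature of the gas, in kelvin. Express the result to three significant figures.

For a reversible adiabat TV^(γ−1) is constant, so T₂ = T₁ (V₁/V₂)^(γ−1).
For a monatomic ideal gas γ = 5/3, so γ−1 = 2/3.
T₂ = 560 × (7.72/138)^(2/3) = 81.91 K.

T₂ ≈ 81.9 K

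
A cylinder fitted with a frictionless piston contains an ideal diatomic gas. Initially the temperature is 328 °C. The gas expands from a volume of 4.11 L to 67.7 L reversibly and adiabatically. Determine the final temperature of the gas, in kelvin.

T₂ ≈ 196 K

For a reversible adiabat TV^(γ−1) is constant, so T₂ = T₁ (V₁/V₂)^(γ−1).
For a diatomic ideal gas γ = 7/5, so γ−1 = 2/5.
T₁ = 328 °C = 601.1 K.
T₂ = 601.1 × (4.11/67.7)^(2/5) = 196 K.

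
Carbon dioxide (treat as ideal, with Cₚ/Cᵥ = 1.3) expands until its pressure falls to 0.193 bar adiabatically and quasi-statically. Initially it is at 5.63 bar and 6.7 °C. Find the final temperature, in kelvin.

T₂ ≈ 128 K

Along an adiabat T P^((1−γ)/γ) is constant, so T₂ = T₁ (P₂/P₁)^((γ−1)/γ).
T₁ = 6.7 °C = 279.8 K.
T₂ = 279.8 × (0.193/5.63)^(0.231) = 128.5 K.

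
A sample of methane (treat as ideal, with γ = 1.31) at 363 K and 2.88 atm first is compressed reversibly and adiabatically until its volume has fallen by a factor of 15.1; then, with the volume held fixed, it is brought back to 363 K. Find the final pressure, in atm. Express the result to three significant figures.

P₃ ≈ 43.5 atm

Adiabatic step (PV^γ = const): P₂ = 2.88×15.1^(1.31) = 100.9 atm; T₂ = 363×15.1^(0.31) = 842.2 K.
Isochoric: P₃ = P₂(T₃/T₂) = 100.9 × (363/842.2) = 43.49 atm.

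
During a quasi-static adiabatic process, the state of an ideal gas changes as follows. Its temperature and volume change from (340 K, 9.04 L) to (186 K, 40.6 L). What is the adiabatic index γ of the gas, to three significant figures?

TV^(γ−1) = const ⇒ γ − 1 = ln(T₂/T₁) / ln(V₁/V₂).
γ = 1 + ln(186/340) / ln(9.04/40.6) = 1.402.

γ ≈ 1.40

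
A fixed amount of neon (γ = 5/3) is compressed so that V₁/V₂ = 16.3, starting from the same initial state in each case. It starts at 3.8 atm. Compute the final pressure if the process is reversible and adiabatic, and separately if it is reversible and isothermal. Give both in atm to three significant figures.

adiabatic: 398 atm; isothermal: 61.9 atm

Isothermal: P₂ = P₁(V₁/V₂) = 3.8×16.3 = 61.94 atm.
Adiabatic: P₂ = P₁(V₁/V₂)^γ = 3.8×16.3^(5/3) = 398.2 atm.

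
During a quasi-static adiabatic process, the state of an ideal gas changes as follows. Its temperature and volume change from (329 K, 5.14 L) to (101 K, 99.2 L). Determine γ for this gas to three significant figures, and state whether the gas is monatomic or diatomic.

TV^(γ−1) = const ⇒ γ − 1 = ln(T₂/T₁) / ln(V₁/V₂).
γ = 1 + ln(101/329) / ln(5.14/99.2) = 1.399.
γ ≈ 1.40 is close to 7/5, so the gas is diatomic.

γ ≈ 1.40; diatomic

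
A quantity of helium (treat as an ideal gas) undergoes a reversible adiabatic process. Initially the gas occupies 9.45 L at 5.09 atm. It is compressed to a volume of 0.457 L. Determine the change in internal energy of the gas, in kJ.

ΔU ≈ 47.8 kJ

γ = 5/3 for a monatomic ideal gas.
P₂ = P₁(V₁/V₂)^γ = 5.09×(9.45/0.457)^(5/3) = 792.9 atm.
For a reversible adiabat, W_by_gas = (P₁V₁ − P₂V₂)/(γ−1).
W_by = (515700×0.00945 − 8.035×10^7×0.000457) / (2/3) = -47770 J.
Q = 0 ⇒ ΔU = −W_by = 47770 J.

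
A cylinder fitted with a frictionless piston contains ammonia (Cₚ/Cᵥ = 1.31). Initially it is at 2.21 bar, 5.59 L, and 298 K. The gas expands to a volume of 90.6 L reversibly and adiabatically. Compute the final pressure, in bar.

Since PV^γ is constant along a reversible adiabat, P₂ = P₁ (V₁/V₂)^γ.
P₂ = 2.21 × (5.59/90.6)^(1.31) = 0.0575 bar.

P₂ ≈ 0.0575 bar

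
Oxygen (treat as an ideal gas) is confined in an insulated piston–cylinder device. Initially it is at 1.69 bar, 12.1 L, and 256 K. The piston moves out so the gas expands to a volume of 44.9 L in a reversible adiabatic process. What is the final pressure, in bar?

Since PV^γ is constant along a reversible adiabat, P₂ = P₁ (V₁/V₂)^γ.
γ = 7/5 for a diatomic ideal gas.
P₂ = 1.69 × (12.1/44.9)^(7/5) = 0.2696 bar.

P₂ ≈ 0.270 bar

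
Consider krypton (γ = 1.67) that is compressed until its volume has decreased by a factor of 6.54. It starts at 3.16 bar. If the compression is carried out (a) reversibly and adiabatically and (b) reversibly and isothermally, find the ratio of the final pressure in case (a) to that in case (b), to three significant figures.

P_adiabatic / P_isothermal ≈ 3.52

Isothermal: P_b = P₁(V₁/V₂) = 3.16×6.54.
Adiabatic: P_a = P₁(V₁/V₂)^γ = 3.16×6.54^(1.67).
P_a/P_b = (V₁/V₂)^(γ−1) = 6.54^(0.67) = 3.519.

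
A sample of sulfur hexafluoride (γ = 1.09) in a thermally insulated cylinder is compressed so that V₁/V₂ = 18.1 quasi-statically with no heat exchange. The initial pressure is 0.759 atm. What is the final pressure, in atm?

P₂ ≈ 17.8 atm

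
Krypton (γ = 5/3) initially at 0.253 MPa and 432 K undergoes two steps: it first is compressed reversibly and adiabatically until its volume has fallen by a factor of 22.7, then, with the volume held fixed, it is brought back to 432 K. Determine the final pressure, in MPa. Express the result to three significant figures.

P₃ ≈ 5.74 MPa

Adiabatic step (PV^γ = const): P₂ = 0.253×22.7^(5/3) = 46.04 MPa; T₂ = 432×22.7^(2/3) = 3463 K.
Isochoric: P₃ = P₂(T₃/T₂) = 46.04 × (432/3463) = 5.743 MPa.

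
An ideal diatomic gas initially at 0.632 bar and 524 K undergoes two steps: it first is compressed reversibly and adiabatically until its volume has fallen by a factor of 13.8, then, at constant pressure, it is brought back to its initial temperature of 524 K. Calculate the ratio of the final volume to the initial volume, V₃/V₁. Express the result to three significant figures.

V₃/V₁ ≈ 0.0254

For a diatomic ideal gas γ = 7/5.
Adiabatic step: V₂/V₁ = 0.07246; T₂ = T₁·13.8^(2/5) = 1497 K.
Isobaric step: V₃/V₂ = T₃/T₂ = 524/1497.
V₃/V₁ = (V₂/V₁)(V₃/V₂) = 0.07246 × (524/1497) = 0.02536.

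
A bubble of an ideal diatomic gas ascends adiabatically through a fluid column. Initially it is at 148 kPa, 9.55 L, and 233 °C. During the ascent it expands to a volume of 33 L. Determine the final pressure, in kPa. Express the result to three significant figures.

P₂ ≈ 26.1 kPa

Since PV^γ is constant along a reversible adiabat, P₂ = P₁ (V₁/V₂)^γ.
γ = 7/5 for a diatomic ideal gas.
P₂ = 148 × (9.55/33)^(7/5) = 26.08 kPa.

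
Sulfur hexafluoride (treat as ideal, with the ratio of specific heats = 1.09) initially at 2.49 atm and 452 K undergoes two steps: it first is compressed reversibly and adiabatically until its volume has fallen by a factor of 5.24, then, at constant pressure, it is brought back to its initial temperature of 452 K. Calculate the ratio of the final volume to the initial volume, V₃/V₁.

V₃/V₁ ≈ 0.164

Adiabatic step: V₂/V₁ = 0.1908; T₂ = T₁·5.24^(0.09) = 524.7 K.
Isobaric step: V₃/V₂ = T₃/T₂ = 452/524.7.
V₃/V₁ = (V₂/V₁)(V₃/V₂) = 0.1908 × (452/524.7) = 0.1644.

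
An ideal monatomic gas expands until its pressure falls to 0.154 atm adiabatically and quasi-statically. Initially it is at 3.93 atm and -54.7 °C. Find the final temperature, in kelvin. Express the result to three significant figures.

T₂ ≈ 59.8 K

Along an adiabat T P^((1−γ)/γ) is constant, so T₂ = T₁ (P₂/P₁)^((γ−1)/γ).
For a monatomic ideal gas γ = 5/3, so (γ−1)/γ = 2/5.
T₁ = -54.7 °C = 218.4 K.
T₂ = 218.4 × (0.154/3.93)^(2/5) = 59.79 K.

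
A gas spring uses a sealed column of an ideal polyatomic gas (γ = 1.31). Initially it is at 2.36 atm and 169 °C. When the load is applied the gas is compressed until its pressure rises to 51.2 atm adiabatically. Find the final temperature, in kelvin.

Adiabatic: T₂/T₁ = (P₂/P₁)^((γ−1)/γ).
T₁ = 169 °C = 442.1 K.
T₂ = 442.1 × (51.2/2.36)^(0.237) = 915.8 K.

T₂ ≈ 916 K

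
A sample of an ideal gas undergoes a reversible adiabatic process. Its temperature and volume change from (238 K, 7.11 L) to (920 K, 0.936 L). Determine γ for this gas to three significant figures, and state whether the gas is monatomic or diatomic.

TV^(γ−1) = const ⇒ γ − 1 = ln(T₂/T₁) / ln(V₁/V₂).
γ = 1 + ln(920/238) / ln(7.11/0.936) = 1.667.
γ ≈ 1.67 is close to 5/3, so the gas is monatomic.

γ ≈ 1.67; monatomic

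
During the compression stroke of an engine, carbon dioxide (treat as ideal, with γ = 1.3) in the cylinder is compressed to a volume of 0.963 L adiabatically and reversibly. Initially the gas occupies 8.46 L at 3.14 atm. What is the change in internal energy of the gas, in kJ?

ΔU ≈ 8.25 kJ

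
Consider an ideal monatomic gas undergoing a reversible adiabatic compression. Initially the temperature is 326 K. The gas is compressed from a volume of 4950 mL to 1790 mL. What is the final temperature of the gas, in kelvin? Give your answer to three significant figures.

Adiabatic: T₁V₁^(γ−1) = T₂V₂^(γ−1) ⇒ T₂ = T₁ (V₁/V₂)^(γ−1).
For a monatomic ideal gas γ = 5/3, so γ−1 = 2/3.
T₂ = 326 × (4950/1790)^(2/3) = 642.3 K.

T₂ ≈ 642 K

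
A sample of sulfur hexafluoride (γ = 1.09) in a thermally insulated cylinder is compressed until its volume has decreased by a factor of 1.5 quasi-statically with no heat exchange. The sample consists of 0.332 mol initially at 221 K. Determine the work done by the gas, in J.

W ≈ -252 J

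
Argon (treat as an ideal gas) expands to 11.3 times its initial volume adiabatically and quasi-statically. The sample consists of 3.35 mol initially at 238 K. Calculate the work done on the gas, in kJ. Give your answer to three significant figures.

For a reversible adiabat TV^(γ−1) is constant, so T₂ = T₁ (V₁/V₂)^(γ−1).
γ = 5/3 for a monatomic ideal gas, so γ−1 = 2/3.
T₂ = 238 × (1/11.3)^(2/3) = 47.26 K.
Q = 0, so ΔU = W_on_gas = nCᵥΔT with Cᵥ = R/(γ−1) = 12.47 J/(mol·K).
ΔU = 3.35 × 12.47 × (47.26 − 238) = -7969 J.

W ≈ -7.97 kJ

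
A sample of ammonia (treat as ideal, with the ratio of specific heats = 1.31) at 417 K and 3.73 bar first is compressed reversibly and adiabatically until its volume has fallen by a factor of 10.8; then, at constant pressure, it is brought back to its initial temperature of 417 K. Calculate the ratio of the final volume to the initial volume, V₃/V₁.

V₃/V₁ ≈ 0.0443

Adiabatic step: V₂/V₁ = 0.09259; T₂ = T₁·10.8^(0.31) = 872 K.
Isobaric step: V₃/V₂ = T₃/T₂ = 417/872.
V₃/V₁ = (V₂/V₁)(V₃/V₂) = 0.09259 × (417/872) = 0.04428.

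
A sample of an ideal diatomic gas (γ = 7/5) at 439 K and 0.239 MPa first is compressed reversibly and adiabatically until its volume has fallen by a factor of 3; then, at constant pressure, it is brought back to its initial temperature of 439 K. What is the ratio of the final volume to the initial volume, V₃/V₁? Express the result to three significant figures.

V₃/V₁ ≈ 0.215

Adiabatic step: V₂/V₁ = 0.3333; T₂ = T₁·3^(2/5) = 681.3 K.
Isobaric step: V₃/V₂ = T₃/T₂ = 439/681.3.
V₃/V₁ = (V₂/V₁)(V₃/V₂) = 0.3333 × (439/681.3) = 0.2148.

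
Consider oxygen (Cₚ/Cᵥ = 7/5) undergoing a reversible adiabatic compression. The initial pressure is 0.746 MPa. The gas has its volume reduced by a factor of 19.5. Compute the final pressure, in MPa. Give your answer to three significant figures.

P₂ ≈ 47.7 MPa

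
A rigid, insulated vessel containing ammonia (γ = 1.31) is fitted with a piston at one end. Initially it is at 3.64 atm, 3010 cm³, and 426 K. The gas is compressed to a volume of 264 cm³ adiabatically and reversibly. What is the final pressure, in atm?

Since PV^γ is constant along a reversible adiabat, P₂ = P₁ (V₁/V₂)^γ.
P₂ = 3.64 × (3010/264)^(1.31) = 88.25 atm.

P₂ ≈ 88.3 atm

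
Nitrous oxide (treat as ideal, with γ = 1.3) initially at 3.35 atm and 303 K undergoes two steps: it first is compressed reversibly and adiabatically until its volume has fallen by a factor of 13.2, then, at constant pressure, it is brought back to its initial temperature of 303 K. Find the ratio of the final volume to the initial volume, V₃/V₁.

Adiabatic step: V₂/V₁ = 0.07576; T₂ = T₁·13.2^(0.3) = 657.1 K.
Isobaric step: V₃/V₂ = T₃/T₂ = 303/657.1.
V₃/V₁ = (V₂/V₁)(V₃/V₂) = 0.07576 × (303/657.1) = 0.03493.

V₃/V₁ ≈ 0.0349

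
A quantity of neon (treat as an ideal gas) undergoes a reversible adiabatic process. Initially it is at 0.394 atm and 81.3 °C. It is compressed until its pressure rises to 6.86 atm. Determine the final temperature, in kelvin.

T₂ ≈ 1110 K

Adiabatic: T₂/T₁ = (P₂/P₁)^((γ−1)/γ).
For a monatomic ideal gas γ = 5/3, so (γ−1)/γ = 2/5.
T₁ = 81.3 °C = 354.4 K.
T₂ = 354.4 × (6.86/0.394)^(2/5) = 1111 K.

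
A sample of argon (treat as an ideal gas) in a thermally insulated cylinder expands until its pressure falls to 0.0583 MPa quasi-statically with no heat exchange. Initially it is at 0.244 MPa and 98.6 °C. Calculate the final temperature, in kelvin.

T₂ ≈ 210 K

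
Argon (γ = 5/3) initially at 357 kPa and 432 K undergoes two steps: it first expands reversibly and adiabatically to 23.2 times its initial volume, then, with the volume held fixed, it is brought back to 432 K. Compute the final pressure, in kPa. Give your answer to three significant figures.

Adiabatic step (PV^γ = const): P₂ = 357×(1/23.2)^(5/3) = 1.892 kPa; T₂ = 432×(1/23.2)^(2/3) = 53.11 K.
Isochoric: P₃ = P₂(T₃/T₂) = 1.892 × (432/53.11) = 15.39 kPa.

P₃ ≈ 15.4 kPa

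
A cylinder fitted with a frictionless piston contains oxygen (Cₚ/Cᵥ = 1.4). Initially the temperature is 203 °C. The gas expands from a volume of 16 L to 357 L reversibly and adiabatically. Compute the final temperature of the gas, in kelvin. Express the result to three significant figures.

T₂ ≈ 138 K

For a reversible adiabat TV^(γ−1) is constant, so T₂ = T₁ (V₁/V₂)^(γ−1).
T₁ = 203 °C = 476.1 K.
T₂ = 476.1 × (16/357)^(0.4) = 137.5 K.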